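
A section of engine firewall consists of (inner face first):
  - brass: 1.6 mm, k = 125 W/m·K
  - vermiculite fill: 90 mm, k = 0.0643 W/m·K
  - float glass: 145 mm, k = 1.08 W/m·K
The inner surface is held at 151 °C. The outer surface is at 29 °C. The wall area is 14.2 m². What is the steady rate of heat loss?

Q ≈ 1130 W

Thermal resistances in series:
R_brass = L/(kA) = 0.0016/(125×14.2) = 9.014×10^-7 K/W
R_vermiculite fill = L/(kA) = 0.09/(0.0643×14.2) = 0.09857 K/W
R_float glass = L/(kA) = 0.145/(1.08×14.2) = 0.009455 K/W
R_total = 0.108 K/W
Q = ΔT / R_total = 122 / 0.108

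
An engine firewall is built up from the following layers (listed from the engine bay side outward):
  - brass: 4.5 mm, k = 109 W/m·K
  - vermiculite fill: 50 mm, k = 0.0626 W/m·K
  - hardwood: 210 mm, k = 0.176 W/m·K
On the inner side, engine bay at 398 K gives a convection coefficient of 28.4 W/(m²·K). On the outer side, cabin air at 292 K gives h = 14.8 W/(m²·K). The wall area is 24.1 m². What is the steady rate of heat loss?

Q ≈ 1220 W

Thermal resistances in series:
R_inner film = 1/(h_i·A) = 1/(28.4×24.1) = 0.001461 K/W
R_brass = L/(kA) = 0.0045/(109×24.1) = 1.713×10^-6 K/W
R_vermiculite fill = L/(kA) = 0.05/(0.0626×24.1) = 0.03314 K/W
R_hardwood = L/(kA) = 0.21/(0.176×24.1) = 0.04951 K/W
R_outer film = 1/(h_o·A) = 1/(14.8×24.1) = 0.002804 K/W
R_total = 0.08692 K/W
Q = ΔT / R_total = 106 / 0.08692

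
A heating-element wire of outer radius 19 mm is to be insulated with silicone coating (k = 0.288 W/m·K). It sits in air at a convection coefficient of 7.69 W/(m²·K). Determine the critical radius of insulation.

For a cylinder r_cr = k/h = 0.288/7.69
r_cr = 37.5 mm; since the bare radius (19 mm) is below r_cr, adding a thin layer of insulation will *increase* heat loss.

r_cr ≈ 37.5 mm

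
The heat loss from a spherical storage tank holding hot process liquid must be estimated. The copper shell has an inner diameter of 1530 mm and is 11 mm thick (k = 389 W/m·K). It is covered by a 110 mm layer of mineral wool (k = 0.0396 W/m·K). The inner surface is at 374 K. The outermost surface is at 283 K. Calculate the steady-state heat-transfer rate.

Spherical conduction: R = (1/r_in − 1/r_out)/(4πk) per layer; series-sum.
R_copper shell = (1/0.765 − 1/0.776)/(4π×389) = 3.791×10^-6 K/W
R_mineral wool = (1/0.776 − 1/0.886)/(4π×0.0396) = 0.3215 K/W
R_total = 0.3215 K/W
Q = ΔT/R_total = 91/0.3215

Q ≈ 283 W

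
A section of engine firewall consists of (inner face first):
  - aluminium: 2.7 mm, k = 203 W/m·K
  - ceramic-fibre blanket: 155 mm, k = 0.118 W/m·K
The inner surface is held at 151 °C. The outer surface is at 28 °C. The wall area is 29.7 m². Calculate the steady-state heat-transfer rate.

Using the resistance-network approach (series):
R_aluminium = L/(kA) = 0.0027/(203×29.7) = 4.478×10^-7 K/W
R_ceramic-fibre blanket = L/(kA) = 0.155/(0.118×29.7) = 0.04423 K/W
R_total = 0.04423 K/W
Q = ΔT / R_total = 123 / 0.04423

Q ≈ 2780 W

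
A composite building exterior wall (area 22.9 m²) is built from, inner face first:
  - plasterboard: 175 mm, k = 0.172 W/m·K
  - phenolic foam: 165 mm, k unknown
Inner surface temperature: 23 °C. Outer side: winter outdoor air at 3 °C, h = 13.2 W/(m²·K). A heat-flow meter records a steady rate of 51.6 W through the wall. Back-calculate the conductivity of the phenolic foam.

k ≈ 0.0212 W/(m·K)

Model the wall as resistances in series:
R_plasterboard = L/(kA) = 0.175/(0.172×22.9) = 0.04443 K/W
R_outer film = 1/(h_o·A) = 1/(13.2×22.9) = 0.003308 K/W
Sum of known resistances R_other = 0.04774 K/W
Total R = ΔT/Q = 20/51.6 = 0.3876 K/W
R_phenolic foam = R_total − R_other = 0.3399 K/W
k = L/(R·A) = 0.165/(0.3399×22.9)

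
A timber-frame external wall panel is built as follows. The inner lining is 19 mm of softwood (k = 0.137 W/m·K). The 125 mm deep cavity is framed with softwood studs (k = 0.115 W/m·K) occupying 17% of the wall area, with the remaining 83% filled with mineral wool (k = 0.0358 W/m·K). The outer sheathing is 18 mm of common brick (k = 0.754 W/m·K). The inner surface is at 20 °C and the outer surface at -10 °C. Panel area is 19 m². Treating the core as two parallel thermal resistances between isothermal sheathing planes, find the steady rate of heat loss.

Sheathing layers in series; stud and cavity paths in parallel between them.
R_inner = 0.019/(0.137×19) = 0.007299 K/W
R_stud  = 0.125/(0.115×0.17×19) = 0.3365 K/W
R_cav   = 0.125/(0.0358×0.83×19) = 0.2214 K/W
1/R_core = 1/R_stud + 1/R_cav → R_core = 0.1335 K/W
R_outer = 0.018/(0.754×19) = 0.001256 K/W
R_total = 0.1421 K/W
Q = ΔT/R_total = 30/0.1421

Q ≈ 211 W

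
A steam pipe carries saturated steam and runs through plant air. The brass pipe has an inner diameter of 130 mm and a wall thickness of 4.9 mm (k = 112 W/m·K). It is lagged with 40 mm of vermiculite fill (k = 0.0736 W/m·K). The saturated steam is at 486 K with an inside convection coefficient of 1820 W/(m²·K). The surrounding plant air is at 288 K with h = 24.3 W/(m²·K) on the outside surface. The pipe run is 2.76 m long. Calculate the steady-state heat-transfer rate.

Treating each annulus and film as a series resistance:
R_inner film = 1/(h_i·2πr₁L) = 1/(1820×2π×0.065×2.76) = 4.874×10^-4 K/W
R_brass pipe wall = ln(69.9/65)/(2π×112×2.76) = 3.742×10^-5 K/W
R_vermiculite fill = ln(109.9/69.9)/(2π×0.0736×2.76) = 0.3545 K/W
R_outer film = 1/(h_o·2πr_oL) = 1/(24.3×2π×0.1099×2.76) = 0.02159 K/W
R_total = 0.3767 K/W
Q = ΔT/R_total = 198/0.3767

Q ≈ 526 W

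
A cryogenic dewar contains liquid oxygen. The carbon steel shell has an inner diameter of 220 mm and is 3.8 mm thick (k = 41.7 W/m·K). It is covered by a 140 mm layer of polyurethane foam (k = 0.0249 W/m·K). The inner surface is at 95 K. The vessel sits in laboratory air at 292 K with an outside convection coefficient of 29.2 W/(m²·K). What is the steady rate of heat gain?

Each spherical layer contributes R = (1/r_i − 1/r_o)/(4πk):
R_carbon steel shell = (1/0.11 − 1/0.1138)/(4π×41.7) = 5.793×10^-4 K/W
R_polyurethane foam = (1/0.1138 − 1/0.2538)/(4π×0.0249) = 15.49 K/W
R_outer film = 1/(h·4πr_o²) = 1/(29.2×4π×0.2538²) = 0.04231 K/W
R_total = 15.53 K/W
Q = ΔT/R_total = 197/15.53

Q ≈ 12.7 W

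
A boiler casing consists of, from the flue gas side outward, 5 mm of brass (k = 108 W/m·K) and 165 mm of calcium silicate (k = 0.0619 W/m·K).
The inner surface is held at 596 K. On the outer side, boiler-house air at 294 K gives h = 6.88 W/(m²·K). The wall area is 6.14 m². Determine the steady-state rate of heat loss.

Thermal resistances in series:
R_brass = L/(kA) = 0.005/(108×6.14) = 7.54×10^-6 K/W
R_calcium silicate = L/(kA) = 0.165/(0.0619×6.14) = 0.4341 K/W
R_outer film = 1/(h_o·A) = 1/(6.88×6.14) = 0.02367 K/W
R_total = 0.4578 K/W
Q = ΔT / R_total = 302 / 0.4578

Q ≈ 660 W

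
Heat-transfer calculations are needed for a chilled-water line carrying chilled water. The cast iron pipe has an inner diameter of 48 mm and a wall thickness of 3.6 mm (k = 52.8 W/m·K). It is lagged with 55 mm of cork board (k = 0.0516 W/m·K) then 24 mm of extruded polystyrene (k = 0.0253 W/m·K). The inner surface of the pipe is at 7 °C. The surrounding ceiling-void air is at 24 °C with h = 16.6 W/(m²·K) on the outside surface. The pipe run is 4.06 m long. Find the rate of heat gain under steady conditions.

Radial resistances (cylindrical: R_cond = ln(r_o/r_i)/(2πkL), R_conv = 1/(h·2πrL)):
R_cast iron pipe wall = ln(27.6/24)/(2π×52.8×4.06) = 1.038×10^-4 K/W
R_cork board = ln(82.6/27.6)/(2π×0.0516×4.06) = 0.8328 K/W
R_extruded polystyrene = ln(106.6/82.6)/(2π×0.0253×4.06) = 0.3952 K/W
R_outer film = 1/(h_o·2πr_oL) = 1/(16.6×2π×0.1066×4.06) = 0.02215 K/W
R_total = 1.25 K/W
Q = ΔT/R_total = 17/1.25

Q ≈ 13.6 W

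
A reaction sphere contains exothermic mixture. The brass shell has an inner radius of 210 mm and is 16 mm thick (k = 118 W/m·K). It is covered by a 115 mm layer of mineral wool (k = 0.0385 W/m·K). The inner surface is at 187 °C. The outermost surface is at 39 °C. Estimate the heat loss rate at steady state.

Q ≈ 48 W

Spherical conduction: R = (1/r_in − 1/r_out)/(4πk) per layer; series-sum.
R_brass shell = (1/0.21 − 1/0.226)/(4π×118) = 2.274×10^-4 K/W
R_mineral wool = (1/0.226 − 1/0.341)/(4π×0.0385) = 3.084 K/W
R_total = 3.085 K/W
Q = ΔT/R_total = 148/3.085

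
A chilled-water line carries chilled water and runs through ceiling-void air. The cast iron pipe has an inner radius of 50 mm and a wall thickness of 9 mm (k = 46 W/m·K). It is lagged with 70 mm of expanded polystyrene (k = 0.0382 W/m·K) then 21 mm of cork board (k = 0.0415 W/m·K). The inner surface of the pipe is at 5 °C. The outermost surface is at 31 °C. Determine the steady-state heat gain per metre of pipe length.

q′ ≈ 6.77 W/m

Treating each annulus and film as a series resistance:
R_cast iron pipe wall = ln(59/50)/(2π×46×1) = 5.727×10^-4 K/W
R_expanded polystyrene = ln(129/59)/(2π×0.0382×1) = 3.259 K/W
R_cork board = ln(150/129)/(2π×0.0415×1) = 0.5784 K/W
R_total = 3.838 K/W
Q = ΔT/R_total = 26/3.838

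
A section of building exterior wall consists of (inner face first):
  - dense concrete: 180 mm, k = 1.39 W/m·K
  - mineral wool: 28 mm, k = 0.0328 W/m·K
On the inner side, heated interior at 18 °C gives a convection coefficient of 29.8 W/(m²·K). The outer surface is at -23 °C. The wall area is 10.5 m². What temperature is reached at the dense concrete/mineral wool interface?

Treating each layer as a thermal resistance in series:
R_inner film = 1/(h_i·A) = 1/(29.8×10.5) = 0.003196 K/W
R_dense concrete = L/(kA) = 0.18/(1.39×10.5) = 0.01233 K/W
R_mineral wool = L/(kA) = 0.028/(0.0328×10.5) = 0.0813 K/W
R_total = 0.09683 K/W;  Q = ΔT/R_total = 41/0.09683 = 423.4 W
T_interface = T_inner − Q·ΣR(inner→interface) = 18 − 423×0.01553

T ≈ 11.4 °C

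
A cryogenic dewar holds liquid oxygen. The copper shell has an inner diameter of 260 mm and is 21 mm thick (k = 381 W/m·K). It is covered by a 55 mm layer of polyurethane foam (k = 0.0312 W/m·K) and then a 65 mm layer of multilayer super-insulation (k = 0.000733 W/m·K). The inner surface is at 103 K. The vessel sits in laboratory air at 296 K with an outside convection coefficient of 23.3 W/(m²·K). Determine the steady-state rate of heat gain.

Each spherical layer contributes R = (1/r_i − 1/r_o)/(4πk):
R_copper shell = (1/0.13 − 1/0.151)/(4π×381) = 2.234×10^-4 K/W
R_polyurethane foam = (1/0.151 − 1/0.206)/(4π×0.0312) = 4.51 K/W
R_multilayer super-insulation = (1/0.206 − 1/0.271)/(4π×0.000733) = 126.4 K/W
R_outer film = 1/(h·4πr_o²) = 1/(23.3×4π×0.271²) = 0.0465 K/W
R_total = 131 K/W
Q = ΔT/R_total = 193/131

Q ≈ 1.47 W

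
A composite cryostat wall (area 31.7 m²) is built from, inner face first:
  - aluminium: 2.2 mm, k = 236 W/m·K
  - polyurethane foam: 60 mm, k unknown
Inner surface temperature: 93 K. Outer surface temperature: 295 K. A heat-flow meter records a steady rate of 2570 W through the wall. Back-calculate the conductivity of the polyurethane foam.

k ≈ 0.0241 W/(m·K)

Model the wall as resistances in series:
R_aluminium = L/(kA) = 0.0022/(236×31.7) = 2.941×10^-7 K/W
Sum of known resistances R_other = 2.941×10^-7 K/W
Total R = ΔT/Q = 202/2570 = 0.0786 K/W
R_polyurethane foam = R_total − R_other = 0.0786 K/W
k = L/(R·A) = 0.06/(0.0786×31.7)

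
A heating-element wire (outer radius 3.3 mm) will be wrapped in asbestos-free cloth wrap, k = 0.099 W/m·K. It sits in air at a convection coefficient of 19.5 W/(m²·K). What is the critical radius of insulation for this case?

For a cylinder r_cr = k/h = 0.099/19.5
r_cr = 5.08 mm; since the bare radius (3.3 mm) is below r_cr, adding a thin layer of insulation will *increase* heat loss.

r_cr ≈ 5.08 mm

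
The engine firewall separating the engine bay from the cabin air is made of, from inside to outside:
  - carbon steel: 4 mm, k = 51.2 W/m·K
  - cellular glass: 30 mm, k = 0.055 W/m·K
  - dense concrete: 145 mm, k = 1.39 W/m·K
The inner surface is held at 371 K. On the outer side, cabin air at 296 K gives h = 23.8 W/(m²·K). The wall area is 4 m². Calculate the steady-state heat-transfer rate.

Thermal resistances in series:
R_carbon steel = L/(kA) = 0.004/(51.2×4) = 1.953×10^-5 K/W
R_cellular glass = L/(kA) = 0.03/(0.055×4) = 0.1364 K/W
R_dense concrete = L/(kA) = 0.145/(1.39×4) = 0.02608 K/W
R_outer film = 1/(h_o·A) = 1/(23.8×4) = 0.0105 K/W
R_total = 0.173 K/W
Q = ΔT / R_total = 75 / 0.173

Q ≈ 434 W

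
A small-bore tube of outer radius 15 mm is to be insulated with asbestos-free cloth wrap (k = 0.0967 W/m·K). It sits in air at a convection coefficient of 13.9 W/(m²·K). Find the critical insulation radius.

For a cylinder r_cr = k/h = 0.0967/13.9
r_cr = 6.96 mm; since the bare radius (15 mm) is above r_cr, any added insulation will reduce heat loss.

r_cr ≈ 6.96 mm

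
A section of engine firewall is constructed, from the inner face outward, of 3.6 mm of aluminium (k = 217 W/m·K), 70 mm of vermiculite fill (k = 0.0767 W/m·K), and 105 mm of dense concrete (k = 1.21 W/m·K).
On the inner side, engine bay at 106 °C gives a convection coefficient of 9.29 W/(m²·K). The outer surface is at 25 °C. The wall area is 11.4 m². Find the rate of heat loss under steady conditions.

Q ≈ 834 W

Thermal resistances in series:
R_inner film = 1/(h_i·A) = 1/(9.29×11.4) = 0.009442 K/W
R_aluminium = L/(kA) = 0.0036/(217×11.4) = 1.455×10^-6 K/W
R_vermiculite fill = L/(kA) = 0.07/(0.0767×11.4) = 0.08006 K/W
R_dense concrete = L/(kA) = 0.105/(1.21×11.4) = 0.007612 K/W
R_total = 0.09711 K/W
Q = ΔT / R_total = 81 / 0.09711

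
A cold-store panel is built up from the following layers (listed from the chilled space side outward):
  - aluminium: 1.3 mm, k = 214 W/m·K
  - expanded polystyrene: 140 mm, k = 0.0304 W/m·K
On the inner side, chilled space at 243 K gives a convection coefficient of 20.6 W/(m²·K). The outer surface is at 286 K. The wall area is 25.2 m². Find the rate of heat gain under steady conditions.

Treating each layer as a thermal resistance in series:
R_inner film = 1/(h_i·A) = 1/(20.6×25.2) = 0.001926 K/W
R_aluminium = L/(kA) = 0.0013/(214×25.2) = 2.411×10^-7 K/W
R_expanded polystyrene = L/(kA) = 0.14/(0.0304×25.2) = 0.1827 K/W
R_total = 0.1847 K/W
Q = ΔT / R_total = 43 / 0.1847

Q ≈ 233 W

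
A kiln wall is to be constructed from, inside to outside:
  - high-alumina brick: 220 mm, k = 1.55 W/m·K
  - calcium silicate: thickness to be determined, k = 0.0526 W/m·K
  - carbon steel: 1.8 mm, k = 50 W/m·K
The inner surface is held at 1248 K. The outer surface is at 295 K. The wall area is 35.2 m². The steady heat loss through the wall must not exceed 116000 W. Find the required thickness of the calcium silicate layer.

Series thermal resistances:
R_high-alumina brick = L/(kA) = 0.22/(1.55×35.2) = 0.004032 K/W
R_carbon steel = L/(kA) = 0.0018/(50×35.2) = 1.023×10^-6 K/W
Sum of the known resistances R_other = 0.004033 K/W
Required total resistance R_tot = ΔT/Q_allow = 953/116000 = 0.008216 K/W
R_calcium silicate = R_tot − R_other = 0.004182 K/W
L = R·k·A = 0.004182×0.0526×35.2

L ≈ 7.74 mm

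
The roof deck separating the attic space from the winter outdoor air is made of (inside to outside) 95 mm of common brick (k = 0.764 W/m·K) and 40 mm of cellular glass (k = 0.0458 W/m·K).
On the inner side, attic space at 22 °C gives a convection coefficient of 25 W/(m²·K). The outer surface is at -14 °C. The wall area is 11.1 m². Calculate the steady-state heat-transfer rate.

Treating each layer as a thermal resistance in series:
R_inner film = 1/(h_i·A) = 1/(25×11.1) = 0.003604 K/W
R_common brick = L/(kA) = 0.095/(0.764×11.1) = 0.0112 K/W
R_cellular glass = L/(kA) = 0.04/(0.0458×11.1) = 0.07868 K/W
R_total = 0.09349 K/W
Q = ΔT / R_total = 36 / 0.09349

Q ≈ 385 W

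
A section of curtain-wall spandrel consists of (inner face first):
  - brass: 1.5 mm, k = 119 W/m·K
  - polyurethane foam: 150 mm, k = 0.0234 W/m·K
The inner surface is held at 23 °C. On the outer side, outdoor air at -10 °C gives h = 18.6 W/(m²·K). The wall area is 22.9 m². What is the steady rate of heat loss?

Q ≈ 117 W

Using the resistance-network approach (series):
R_brass = L/(kA) = 0.0015/(119×22.9) = 5.504×10^-7 K/W
R_polyurethane foam = L/(kA) = 0.15/(0.0234×22.9) = 0.2799 K/W
R_outer film = 1/(h_o·A) = 1/(18.6×22.9) = 0.002348 K/W
R_total = 0.2823 K/W
Q = ΔT / R_total = 33 / 0.2823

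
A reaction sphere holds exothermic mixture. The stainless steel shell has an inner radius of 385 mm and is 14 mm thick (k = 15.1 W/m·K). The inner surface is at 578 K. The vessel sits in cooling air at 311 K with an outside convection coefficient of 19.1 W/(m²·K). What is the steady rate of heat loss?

For a spherical shell R = (1/r₁ − 1/r₂)/(4πk); film R = 1/(h·4πr²). In series:
R_stainless steel shell = (1/0.385 − 1/0.399)/(4π×15.1) = 4.803×10^-4 K/W
R_outer film = 1/(h·4πr_o²) = 1/(19.1×4π×0.399²) = 0.02617 K/W
R_total = 0.02665 K/W
Q = ΔT/R_total = 267/0.02665

Q ≈ 10000 W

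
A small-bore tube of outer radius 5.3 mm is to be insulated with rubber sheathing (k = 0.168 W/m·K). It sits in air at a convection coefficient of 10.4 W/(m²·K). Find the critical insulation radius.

For a cylinder r_cr = k/h = 0.168/10.4
r_cr = 16.2 mm; since the bare radius (5.3 mm) is below r_cr, adding a thin layer of insulation will *increase* heat loss.

r_cr ≈ 16.2 mm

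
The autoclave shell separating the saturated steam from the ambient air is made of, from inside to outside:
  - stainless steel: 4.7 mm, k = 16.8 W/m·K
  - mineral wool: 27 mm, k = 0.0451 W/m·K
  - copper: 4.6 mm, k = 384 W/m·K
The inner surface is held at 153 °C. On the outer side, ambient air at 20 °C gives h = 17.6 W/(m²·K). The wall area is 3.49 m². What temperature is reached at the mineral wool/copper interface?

Series thermal resistances:
R_stainless steel = L/(kA) = 0.0047/(16.8×3.49) = 8.016×10^-5 K/W
R_mineral wool = L/(kA) = 0.027/(0.0451×3.49) = 0.1715 K/W
R_copper = L/(kA) = 0.0046/(384×3.49) = 3.432×10^-6 K/W
R_outer film = 1/(h_o·A) = 1/(17.6×3.49) = 0.01628 K/W
R_total = 0.1879 K/W;  Q = ΔT/R_total = 133/0.1879 = 707.8 W
T_interface = T_inner − Q·ΣR(inner→interface) = 153 − 708×0.1716

T ≈ 31.5 °C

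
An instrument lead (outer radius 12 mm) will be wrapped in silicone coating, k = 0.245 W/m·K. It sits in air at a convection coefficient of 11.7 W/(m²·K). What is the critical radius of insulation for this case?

r_cr ≈ 20.9 mm

For a cylinder r_cr = k/h = 0.245/11.7
r_cr = 20.9 mm; since the bare radius (12 mm) is below r_cr, adding a thin layer of insulation will *increase* heat loss.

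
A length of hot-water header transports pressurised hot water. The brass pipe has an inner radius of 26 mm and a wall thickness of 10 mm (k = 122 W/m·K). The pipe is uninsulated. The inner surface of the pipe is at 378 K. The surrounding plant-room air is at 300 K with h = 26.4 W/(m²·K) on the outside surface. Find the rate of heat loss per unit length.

q′ ≈ 465 W/m

Radial resistances (cylindrical: R_cond = ln(r_o/r_i)/(2πkL), R_conv = 1/(h·2πrL)):
R_brass pipe wall = ln(36/26)/(2π×122×1) = 4.245×10^-4 K/W
R_outer film = 1/(h_o·2πr_oL) = 1/(26.4×2π×0.036×1) = 0.1675 K/W
R_total = 0.1679 K/W
Q = ΔT/R_total = 78/0.1679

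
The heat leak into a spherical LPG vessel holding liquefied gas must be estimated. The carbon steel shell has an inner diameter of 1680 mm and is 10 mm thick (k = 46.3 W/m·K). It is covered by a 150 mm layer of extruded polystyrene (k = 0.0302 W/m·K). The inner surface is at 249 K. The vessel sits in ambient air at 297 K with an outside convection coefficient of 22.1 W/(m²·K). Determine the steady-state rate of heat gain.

Each spherical layer contributes R = (1/r_i − 1/r_o)/(4πk):
R_carbon steel shell = (1/0.84 − 1/0.85)/(4π×46.3) = 2.407×10^-5 K/W
R_extruded polystyrene = (1/0.85 − 1/1)/(4π×0.0302) = 0.465 K/W
R_outer film = 1/(h·4πr_o²) = 1/(22.1×4π×1²) = 0.003601 K/W
R_total = 0.4686 K/W
Q = ΔT/R_total = 48/0.4686

Q ≈ 102 W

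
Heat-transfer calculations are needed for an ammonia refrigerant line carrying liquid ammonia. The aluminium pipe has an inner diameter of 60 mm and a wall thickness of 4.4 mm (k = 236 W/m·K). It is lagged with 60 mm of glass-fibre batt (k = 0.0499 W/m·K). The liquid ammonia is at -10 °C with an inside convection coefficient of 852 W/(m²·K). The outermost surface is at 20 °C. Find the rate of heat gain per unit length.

Radial resistances (cylindrical: R_cond = ln(r_o/r_i)/(2πkL), R_conv = 1/(h·2πrL)):
R_inner film = 1/(h_i·2πr₁L) = 1/(852×2π×0.03×1) = 0.006227 K/W
R_aluminium pipe wall = ln(34.4/30)/(2π×236×1) = 9.23×10^-5 K/W
R_glass-fibre batt = ln(94.4/34.4)/(2π×0.0499×1) = 3.22 K/W
R_total = 3.226 K/W
Q = ΔT/R_total = 30/3.226

q′ ≈ 9.3 W/m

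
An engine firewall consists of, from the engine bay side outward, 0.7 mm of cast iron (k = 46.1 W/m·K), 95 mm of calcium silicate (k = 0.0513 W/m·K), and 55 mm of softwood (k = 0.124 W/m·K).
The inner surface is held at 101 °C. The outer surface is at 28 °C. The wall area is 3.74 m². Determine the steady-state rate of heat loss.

Q ≈ 119 W

Treating each layer as a thermal resistance in series:
R_cast iron = L/(kA) = 0.0007/(46.1×3.74) = 4.06×10^-6 K/W
R_calcium silicate = L/(kA) = 0.095/(0.0513×3.74) = 0.4951 K/W
R_softwood = L/(kA) = 0.055/(0.124×3.74) = 0.1186 K/W
R_total = 0.6137 K/W
Q = ΔT / R_total = 73 / 0.6137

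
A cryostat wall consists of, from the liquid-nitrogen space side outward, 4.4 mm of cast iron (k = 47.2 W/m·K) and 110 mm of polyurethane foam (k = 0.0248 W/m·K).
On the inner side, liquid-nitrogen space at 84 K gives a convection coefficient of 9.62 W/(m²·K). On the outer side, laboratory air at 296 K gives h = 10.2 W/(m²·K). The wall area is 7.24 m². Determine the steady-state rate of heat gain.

Using the resistance-network approach (series):
R_inner film = 1/(h_i·A) = 1/(9.62×7.24) = 0.01436 K/W
R_cast iron = L/(kA) = 0.0044/(47.2×7.24) = 1.288×10^-5 K/W
R_polyurethane foam = L/(kA) = 0.11/(0.0248×7.24) = 0.6126 K/W
R_outer film = 1/(h_o·A) = 1/(10.2×7.24) = 0.01354 K/W
R_total = 0.6405 K/W
Q = ΔT / R_total = 212 / 0.6405

Q ≈ 331 W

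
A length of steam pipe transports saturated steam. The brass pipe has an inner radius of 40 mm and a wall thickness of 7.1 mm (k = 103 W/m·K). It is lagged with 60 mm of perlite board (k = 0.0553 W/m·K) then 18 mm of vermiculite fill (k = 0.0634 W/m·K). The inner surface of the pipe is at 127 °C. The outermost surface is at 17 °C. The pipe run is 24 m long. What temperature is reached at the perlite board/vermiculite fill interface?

T ≈ 32.6 °C

Per-layer cylindrical resistances, series-summed:
R_brass pipe wall = ln(47.1/40)/(2π×103×24) = 1.052×10^-5 K/W
R_perlite board = ln(107.1/47.1)/(2π×0.0553×24) = 0.09851 K/W
R_vermiculite fill = ln(125.1/107.1)/(2π×0.0634×24) = 0.01625 K/W
R_total = 0.1148 K/W
Q = ΔT/R_total = 110/0.1148
Q = 958 W
T_interface = T_inner − Q·ΣR(inner→interface) = 127 − 958×0.09852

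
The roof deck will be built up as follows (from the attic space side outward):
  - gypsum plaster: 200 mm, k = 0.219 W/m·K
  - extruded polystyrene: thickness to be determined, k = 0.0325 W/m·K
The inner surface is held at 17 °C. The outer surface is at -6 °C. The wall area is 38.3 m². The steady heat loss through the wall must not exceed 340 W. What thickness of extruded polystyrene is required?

Treating each layer as a thermal resistance in series:
R_gypsum plaster = L/(kA) = 0.2/(0.219×38.3) = 0.02384 K/W
Sum of the known resistances R_other = 0.02384 K/W
Required total resistance R_tot = ΔT/Q_allow = 23/340 = 0.06765 K/W
R_extruded polystyrene = R_tot − R_other = 0.0438 K/W
L = R·k·A = 0.0438×0.0325×38.3

L ≈ 54.5 mm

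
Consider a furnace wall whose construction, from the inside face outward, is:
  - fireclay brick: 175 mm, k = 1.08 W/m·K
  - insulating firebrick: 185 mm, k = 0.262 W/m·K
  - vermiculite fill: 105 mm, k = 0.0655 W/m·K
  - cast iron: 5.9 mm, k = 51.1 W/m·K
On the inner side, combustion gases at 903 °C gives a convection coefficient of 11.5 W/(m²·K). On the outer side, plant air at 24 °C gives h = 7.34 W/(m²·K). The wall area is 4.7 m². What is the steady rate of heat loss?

Thermal resistances in series:
R_inner film = 1/(h_i·A) = 1/(11.5×4.7) = 0.0185 K/W
R_fireclay brick = L/(kA) = 0.175/(1.08×4.7) = 0.03448 K/W
R_insulating firebrick = L/(kA) = 0.185/(0.262×4.7) = 0.1502 K/W
R_vermiculite fill = L/(kA) = 0.105/(0.0655×4.7) = 0.3411 K/W
R_cast iron = L/(kA) = 0.0059/(51.1×4.7) = 2.457×10^-5 K/W
R_outer film = 1/(h_o·A) = 1/(7.34×4.7) = 0.02899 K/W
R_total = 0.5733 K/W
Q = ΔT / R_total = 879 / 0.5733

Q ≈ 1530 W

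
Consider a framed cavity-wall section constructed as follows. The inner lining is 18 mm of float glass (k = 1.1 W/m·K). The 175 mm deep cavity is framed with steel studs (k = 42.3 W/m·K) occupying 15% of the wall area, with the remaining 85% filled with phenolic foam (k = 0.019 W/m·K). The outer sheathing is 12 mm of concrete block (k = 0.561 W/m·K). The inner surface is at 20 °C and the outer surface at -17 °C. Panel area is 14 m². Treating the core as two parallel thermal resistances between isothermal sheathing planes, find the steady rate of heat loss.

Sheathing layers in series; stud and cavity paths in parallel between them.
R_inner = 0.018/(1.1×14) = 0.001169 K/W
R_stud  = 0.175/(42.3×0.15×14) = 0.00197 K/W
R_cav   = 0.175/(0.019×0.85×14) = 0.774 K/W
1/R_core = 1/R_stud + 1/R_cav → R_core = 0.001965 K/W
R_outer = 0.012/(0.561×14) = 0.001528 K/W
R_total = 0.004662 K/W
Q = ΔT/R_total = 37/0.004662

Q ≈ 7940 W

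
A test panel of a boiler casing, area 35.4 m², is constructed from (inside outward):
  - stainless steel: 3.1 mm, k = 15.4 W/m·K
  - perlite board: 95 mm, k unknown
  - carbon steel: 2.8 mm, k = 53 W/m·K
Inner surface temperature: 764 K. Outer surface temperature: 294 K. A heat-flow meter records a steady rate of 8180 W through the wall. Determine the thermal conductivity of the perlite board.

k ≈ 0.0467 W/(m·K)

Treating each layer as a thermal resistance in series:
R_stainless steel = L/(kA) = 0.0031/(15.4×35.4) = 5.686×10^-6 K/W
R_carbon steel = L/(kA) = 0.0028/(53×35.4) = 1.492×10^-6 K/W
Sum of known resistances R_other = 7.179×10^-6 K/W
Total R = ΔT/Q = 470/8180 = 0.05746 K/W
R_perlite board = R_total − R_other = 0.05745 K/W
k = L/(R·A) = 0.095/(0.05745×35.4)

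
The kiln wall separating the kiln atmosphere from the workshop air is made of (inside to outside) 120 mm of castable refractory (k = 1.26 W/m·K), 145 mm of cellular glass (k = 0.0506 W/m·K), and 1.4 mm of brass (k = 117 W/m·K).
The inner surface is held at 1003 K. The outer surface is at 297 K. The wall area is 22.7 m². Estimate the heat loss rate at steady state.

Q ≈ 5410 W

Thermal resistances in series:
R_castable refractory = L/(kA) = 0.12/(1.26×22.7) = 0.004196 K/W
R_cellular glass = L/(kA) = 0.145/(0.0506×22.7) = 0.1262 K/W
R_brass = L/(kA) = 0.0014/(117×22.7) = 5.271×10^-7 K/W
R_total = 0.1304 K/W
Q = ΔT / R_total = 706 / 0.1304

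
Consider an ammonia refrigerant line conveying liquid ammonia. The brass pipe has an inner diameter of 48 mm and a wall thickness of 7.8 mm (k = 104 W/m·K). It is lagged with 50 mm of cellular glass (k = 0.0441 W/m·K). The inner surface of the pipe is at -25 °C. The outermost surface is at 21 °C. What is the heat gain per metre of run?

q′ ≈ 13.5 W/m

Per-layer cylindrical resistances, series-summed:
R_brass pipe wall = ln(31.8/24)/(2π×104×1) = 4.307×10^-4 K/W
R_cellular glass = ln(81.8/31.8)/(2π×0.0441×1) = 3.41 K/W
R_total = 3.41 K/W
Q = ΔT/R_total = 46/3.41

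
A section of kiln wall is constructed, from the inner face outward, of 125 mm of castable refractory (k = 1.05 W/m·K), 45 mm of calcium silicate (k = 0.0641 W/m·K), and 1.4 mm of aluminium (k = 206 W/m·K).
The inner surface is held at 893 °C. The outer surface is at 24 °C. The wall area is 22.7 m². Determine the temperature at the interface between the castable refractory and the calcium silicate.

Model the wall as resistances in series:
R_castable refractory = L/(kA) = 0.125/(1.05×22.7) = 0.005244 K/W
R_calcium silicate = L/(kA) = 0.045/(0.0641×22.7) = 0.03093 K/W
R_aluminium = L/(kA) = 0.0014/(206×22.7) = 2.994×10^-7 K/W
R_total = 0.03617 K/W;  Q = ΔT/R_total = 869/0.03617 = 24020 W
T_interface = T_inner − Q·ΣR(inner→interface) = 893 − 24000×0.005244

T ≈ 767 °C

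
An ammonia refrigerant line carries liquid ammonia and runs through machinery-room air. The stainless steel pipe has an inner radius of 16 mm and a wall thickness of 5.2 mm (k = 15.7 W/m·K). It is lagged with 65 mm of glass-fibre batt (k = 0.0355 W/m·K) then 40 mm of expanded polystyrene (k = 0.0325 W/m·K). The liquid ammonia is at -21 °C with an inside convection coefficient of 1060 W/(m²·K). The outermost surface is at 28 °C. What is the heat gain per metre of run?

Cylindrical conduction, so R = ln(r₂/r₁)/(2πkL) per layer, in series:
R_inner film = 1/(h_i·2πr₁L) = 1/(1060×2π×0.016×1) = 0.009384 K/W
R_stainless steel pipe wall = ln(21.2/16)/(2π×15.7×1) = 0.002853 K/W
R_glass-fibre batt = ln(86.2/21.2)/(2π×0.0355×1) = 6.288 K/W
R_expanded polystyrene = ln(126.2/86.2)/(2π×0.0325×1) = 1.867 K/W
R_total = 8.167 K/W
Q = ΔT/R_total = 49/8.167

q′ ≈ 6 W/m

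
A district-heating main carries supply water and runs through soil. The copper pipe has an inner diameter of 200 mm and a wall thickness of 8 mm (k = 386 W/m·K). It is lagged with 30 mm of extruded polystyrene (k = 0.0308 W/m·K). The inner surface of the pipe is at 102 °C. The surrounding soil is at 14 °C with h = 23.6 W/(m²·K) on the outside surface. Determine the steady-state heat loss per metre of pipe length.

q′ ≈ 66.9 W/m

Per-layer cylindrical resistances, series-summed:
R_copper pipe wall = ln(108/100)/(2π×386×1) = 3.173×10^-5 K/W
R_extruded polystyrene = ln(138/108)/(2π×0.0308×1) = 1.267 K/W
R_outer film = 1/(h_o·2πr_oL) = 1/(23.6×2π×0.138×1) = 0.04887 K/W
R_total = 1.316 K/W
Q = ΔT/R_total = 88/1.316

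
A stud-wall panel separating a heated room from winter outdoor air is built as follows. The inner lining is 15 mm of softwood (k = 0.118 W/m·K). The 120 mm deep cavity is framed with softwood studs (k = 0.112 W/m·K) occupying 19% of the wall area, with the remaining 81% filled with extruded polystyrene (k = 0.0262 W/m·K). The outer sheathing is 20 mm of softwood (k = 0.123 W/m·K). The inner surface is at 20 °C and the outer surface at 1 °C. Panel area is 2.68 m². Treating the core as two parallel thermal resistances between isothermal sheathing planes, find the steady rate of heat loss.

Sheathing layers in series; stud and cavity paths in parallel between them.
R_inner = 0.015/(0.118×2.68) = 0.04743 K/W
R_stud  = 0.12/(0.112×0.19×2.68) = 2.104 K/W
R_cav   = 0.12/(0.0262×0.81×2.68) = 2.11 K/W
1/R_core = 1/R_stud + 1/R_cav → R_core = 1.054 K/W
R_outer = 0.02/(0.123×2.68) = 0.06067 K/W
R_total = 1.162 K/W
Q = ΔT/R_total = 19/1.162

Q ≈ 16.4 W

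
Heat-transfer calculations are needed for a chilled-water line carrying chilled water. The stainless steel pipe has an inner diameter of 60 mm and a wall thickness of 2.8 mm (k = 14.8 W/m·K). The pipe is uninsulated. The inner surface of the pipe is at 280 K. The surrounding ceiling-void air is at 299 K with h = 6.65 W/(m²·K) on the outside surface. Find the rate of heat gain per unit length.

q′ ≈ 26 W/m

Treating each annulus and film as a series resistance:
R_stainless steel pipe wall = ln(32.8/30)/(2π×14.8×1) = 9.596×10^-4 K/W
R_outer film = 1/(h_o·2πr_oL) = 1/(6.65×2π×0.0328×1) = 0.7297 K/W
R_total = 0.7306 K/W
Q = ΔT/R_total = 19/0.7306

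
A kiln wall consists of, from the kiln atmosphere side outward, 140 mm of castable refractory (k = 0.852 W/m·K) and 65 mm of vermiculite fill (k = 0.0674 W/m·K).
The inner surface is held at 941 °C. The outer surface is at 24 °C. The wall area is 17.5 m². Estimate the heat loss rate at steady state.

Q ≈ 14200 W

Thermal resistances in series:
R_castable refractory = L/(kA) = 0.14/(0.852×17.5) = 0.00939 K/W
R_vermiculite fill = L/(kA) = 0.065/(0.0674×17.5) = 0.05511 K/W
R_total = 0.0645 K/W
Q = ΔT / R_total = 917 / 0.0645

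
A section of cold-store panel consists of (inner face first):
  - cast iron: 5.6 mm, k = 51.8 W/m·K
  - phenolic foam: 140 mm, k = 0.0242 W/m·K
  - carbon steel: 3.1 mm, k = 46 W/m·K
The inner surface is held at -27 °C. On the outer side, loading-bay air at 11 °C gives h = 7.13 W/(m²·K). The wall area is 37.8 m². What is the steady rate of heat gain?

Q ≈ 242 W

Series thermal resistances:
R_cast iron = L/(kA) = 0.0056/(51.8×37.8) = 2.86×10^-6 K/W
R_phenolic foam = L/(kA) = 0.14/(0.0242×37.8) = 0.153 K/W
R_carbon steel = L/(kA) = 0.0031/(46×37.8) = 1.783×10^-6 K/W
R_outer film = 1/(h_o·A) = 1/(7.13×37.8) = 0.00371 K/W
R_total = 0.1568 K/W
Q = ΔT / R_total = 38 / 0.1568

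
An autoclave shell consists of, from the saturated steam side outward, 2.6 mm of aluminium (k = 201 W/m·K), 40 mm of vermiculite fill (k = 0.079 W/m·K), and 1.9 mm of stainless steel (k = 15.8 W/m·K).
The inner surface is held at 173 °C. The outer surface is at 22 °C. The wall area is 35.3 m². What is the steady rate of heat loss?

Q ≈ 10500 W

Using the resistance-network approach (series):
R_aluminium = L/(kA) = 0.0026/(201×35.3) = 3.664×10^-7 K/W
R_vermiculite fill = L/(kA) = 0.04/(0.079×35.3) = 0.01434 K/W
R_stainless steel = L/(kA) = 0.0019/(15.8×35.3) = 3.407×10^-6 K/W
R_total = 0.01435 K/W
Q = ΔT / R_total = 151 / 0.01435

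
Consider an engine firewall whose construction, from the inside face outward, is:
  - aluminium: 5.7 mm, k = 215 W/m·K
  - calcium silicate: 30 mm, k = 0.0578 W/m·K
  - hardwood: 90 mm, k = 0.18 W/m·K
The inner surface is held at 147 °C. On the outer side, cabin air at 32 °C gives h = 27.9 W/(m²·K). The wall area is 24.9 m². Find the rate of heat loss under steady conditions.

Series thermal resistances:
R_aluminium = L/(kA) = 0.0057/(215×24.9) = 1.065×10^-6 K/W
R_calcium silicate = L/(kA) = 0.03/(0.0578×24.9) = 0.02084 K/W
R_hardwood = L/(kA) = 0.09/(0.18×24.9) = 0.02008 K/W
R_outer film = 1/(h_o·A) = 1/(27.9×24.9) = 0.001439 K/W
R_total = 0.04237 K/W
Q = ΔT / R_total = 115 / 0.04237

Q ≈ 2710 W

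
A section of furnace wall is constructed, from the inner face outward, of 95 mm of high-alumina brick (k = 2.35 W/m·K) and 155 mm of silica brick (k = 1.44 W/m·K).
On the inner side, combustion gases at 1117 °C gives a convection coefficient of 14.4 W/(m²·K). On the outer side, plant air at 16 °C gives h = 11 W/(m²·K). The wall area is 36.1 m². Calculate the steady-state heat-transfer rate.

Q ≈ 129000 W

Series thermal resistances:
R_inner film = 1/(h_i·A) = 1/(14.4×36.1) = 0.001924 K/W
R_high-alumina brick = L/(kA) = 0.095/(2.35×36.1) = 0.00112 K/W
R_silica brick = L/(kA) = 0.155/(1.44×36.1) = 0.002982 K/W
R_outer film = 1/(h_o·A) = 1/(11×36.1) = 0.002518 K/W
R_total = 0.008543 K/W
Q = ΔT / R_total = 1101 / 0.008543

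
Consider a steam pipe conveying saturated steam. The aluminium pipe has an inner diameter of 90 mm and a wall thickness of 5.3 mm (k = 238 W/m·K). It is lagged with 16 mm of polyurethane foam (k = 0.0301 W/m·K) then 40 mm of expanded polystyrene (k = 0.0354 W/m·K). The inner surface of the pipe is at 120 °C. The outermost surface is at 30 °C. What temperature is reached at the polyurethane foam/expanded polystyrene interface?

T ≈ 83.3 °C

For a radial system each layer contributes R = ln(r_out/r_in)/(2πkL); films add R = 1/(hA).
R_aluminium pipe wall = ln(50.3/45)/(2π×238×1) = 7.446×10^-5 K/W
R_polyurethane foam = ln(66.3/50.3)/(2π×0.0301×1) = 1.46 K/W
R_expanded polystyrene = ln(106.3/66.3)/(2π×0.0354×1) = 2.122 K/W
R_total = 3.583 K/W
Q = ΔT/R_total = 90/3.583
Q = 25.1 W/m
T_interface = T_inner − Q·ΣR(inner→interface) = 120 − 25.1×1.46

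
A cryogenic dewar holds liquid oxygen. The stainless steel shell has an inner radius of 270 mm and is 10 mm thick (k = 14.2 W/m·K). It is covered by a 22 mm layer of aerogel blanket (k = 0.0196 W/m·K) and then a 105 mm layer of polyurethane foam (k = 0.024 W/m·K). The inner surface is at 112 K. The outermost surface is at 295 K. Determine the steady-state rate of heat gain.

Each spherical layer contributes R = (1/r_i − 1/r_o)/(4πk):
R_stainless steel shell = (1/0.27 − 1/0.28)/(4π×14.2) = 7.413×10^-4 K/W
R_aerogel blanket = (1/0.28 − 1/0.302)/(4π×0.0196) = 1.056 K/W
R_polyurethane foam = (1/0.302 − 1/0.407)/(4π×0.024) = 2.832 K/W
R_total = 3.89 K/W
Q = ΔT/R_total = 183/3.89

Q ≈ 47 W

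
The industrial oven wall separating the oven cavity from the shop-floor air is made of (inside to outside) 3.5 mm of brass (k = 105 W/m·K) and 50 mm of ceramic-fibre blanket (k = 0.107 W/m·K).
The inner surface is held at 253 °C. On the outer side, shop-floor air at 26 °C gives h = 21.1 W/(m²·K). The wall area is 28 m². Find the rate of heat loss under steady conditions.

Thermal resistances in series:
R_brass = L/(kA) = 0.0035/(105×28) = 1.19×10^-6 K/W
R_ceramic-fibre blanket = L/(kA) = 0.05/(0.107×28) = 0.01669 K/W
R_outer film = 1/(h_o·A) = 1/(21.1×28) = 0.001693 K/W
R_total = 0.01838 K/W
Q = ΔT / R_total = 227 / 0.01838

Q ≈ 12300 W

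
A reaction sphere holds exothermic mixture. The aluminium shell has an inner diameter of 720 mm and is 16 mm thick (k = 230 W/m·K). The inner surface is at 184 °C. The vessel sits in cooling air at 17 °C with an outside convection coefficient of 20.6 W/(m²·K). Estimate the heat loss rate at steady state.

Q ≈ 6100 W

For a spherical shell R = (1/r₁ − 1/r₂)/(4πk); film R = 1/(h·4πr²). In series:
R_aluminium shell = (1/0.36 − 1/0.376)/(4π×230) = 4.09×10^-5 K/W
R_outer film = 1/(h·4πr_o²) = 1/(20.6×4π×0.376²) = 0.02732 K/W
R_total = 0.02737 K/W
Q = ΔT/R_total = 167/0.02737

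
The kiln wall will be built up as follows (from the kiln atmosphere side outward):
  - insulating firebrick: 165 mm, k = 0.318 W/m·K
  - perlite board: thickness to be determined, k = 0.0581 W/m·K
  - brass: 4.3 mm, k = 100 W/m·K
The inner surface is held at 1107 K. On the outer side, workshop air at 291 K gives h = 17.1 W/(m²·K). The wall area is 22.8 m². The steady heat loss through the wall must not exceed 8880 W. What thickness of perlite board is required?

L ≈ 88.2 mm

Using the resistance-network approach (series):
R_insulating firebrick = L/(kA) = 0.165/(0.318×22.8) = 0.02276 K/W
R_brass = L/(kA) = 0.0043/(100×22.8) = 1.886×10^-6 K/W
R_outer film = 1/(h_o·A) = 1/(17.1×22.8) = 0.002565 K/W
Sum of the known resistances R_other = 0.02532 K/W
Required total resistance R_tot = ΔT/Q_allow = 816/8880 = 0.09189 K/W
R_perlite board = R_tot − R_other = 0.06657 K/W
L = R·k·A = 0.06657×0.0581×22.8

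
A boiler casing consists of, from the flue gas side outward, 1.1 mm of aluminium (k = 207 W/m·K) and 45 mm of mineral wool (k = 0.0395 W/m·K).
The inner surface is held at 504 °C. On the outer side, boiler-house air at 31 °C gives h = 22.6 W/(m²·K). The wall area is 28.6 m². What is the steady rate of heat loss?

Q ≈ 11400 W

Using the resistance-network approach (series):
R_aluminium = L/(kA) = 0.0011/(207×28.6) = 1.858×10^-7 K/W
R_mineral wool = L/(kA) = 0.045/(0.0395×28.6) = 0.03983 K/W
R_outer film = 1/(h_o·A) = 1/(22.6×28.6) = 0.001547 K/W
R_total = 0.04138 K/W
Q = ΔT / R_total = 473 / 0.04138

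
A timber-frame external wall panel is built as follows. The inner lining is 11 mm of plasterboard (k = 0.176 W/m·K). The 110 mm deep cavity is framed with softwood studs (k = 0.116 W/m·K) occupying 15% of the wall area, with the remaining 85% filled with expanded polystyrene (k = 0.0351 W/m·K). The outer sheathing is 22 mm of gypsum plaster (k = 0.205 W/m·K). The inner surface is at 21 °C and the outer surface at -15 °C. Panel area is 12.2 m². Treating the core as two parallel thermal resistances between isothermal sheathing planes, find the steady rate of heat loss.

Sheathing layers in series; stud and cavity paths in parallel between them.
R_inner = 0.011/(0.176×12.2) = 0.005123 K/W
R_stud  = 0.11/(0.116×0.15×12.2) = 0.5182 K/W
R_cav   = 0.11/(0.0351×0.85×12.2) = 0.3022 K/W
1/R_core = 1/R_stud + 1/R_cav → R_core = 0.1909 K/W
R_outer = 0.022/(0.205×12.2) = 0.008796 K/W
R_total = 0.2048 K/W
Q = ΔT/R_total = 36/0.2048

Q ≈ 176 W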